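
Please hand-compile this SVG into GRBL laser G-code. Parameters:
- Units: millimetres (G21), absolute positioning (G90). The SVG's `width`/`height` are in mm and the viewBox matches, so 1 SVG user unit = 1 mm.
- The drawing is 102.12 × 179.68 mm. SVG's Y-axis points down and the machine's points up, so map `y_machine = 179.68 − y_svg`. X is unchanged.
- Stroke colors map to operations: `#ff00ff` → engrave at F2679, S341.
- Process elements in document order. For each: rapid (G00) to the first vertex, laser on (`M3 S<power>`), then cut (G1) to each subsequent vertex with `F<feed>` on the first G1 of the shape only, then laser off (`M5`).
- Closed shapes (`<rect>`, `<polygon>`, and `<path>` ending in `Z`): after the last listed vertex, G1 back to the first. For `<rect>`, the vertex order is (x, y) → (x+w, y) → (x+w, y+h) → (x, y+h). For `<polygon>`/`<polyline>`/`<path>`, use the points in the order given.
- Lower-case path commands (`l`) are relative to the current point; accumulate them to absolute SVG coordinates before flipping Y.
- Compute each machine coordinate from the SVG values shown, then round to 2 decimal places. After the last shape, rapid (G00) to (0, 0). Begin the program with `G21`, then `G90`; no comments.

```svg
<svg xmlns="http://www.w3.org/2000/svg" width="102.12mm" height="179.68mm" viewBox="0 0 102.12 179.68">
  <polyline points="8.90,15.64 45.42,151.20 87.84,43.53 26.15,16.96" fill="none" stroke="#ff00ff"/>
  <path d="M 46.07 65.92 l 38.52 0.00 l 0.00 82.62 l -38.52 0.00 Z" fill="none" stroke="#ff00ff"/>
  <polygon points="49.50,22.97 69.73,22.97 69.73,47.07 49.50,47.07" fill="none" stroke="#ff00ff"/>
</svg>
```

1 u = 1 mm; y_m = 179.68 − y.

[1] `<polyline>` open polyline, #ff00ff→engrave S341 F2679: (8.90,164.04) → (45.42,28.48) → (87.84,136.15) → (26.15,162.72)

[2] `<path>` rectangle, #ff00ff→engrave S341 F2679: (46.07,113.76) → (84.59,113.76) → (84.59,31.14) → (46.07,31.14) → (46.07,113.76) (closed)

[3] `<polygon>` rectangle, #ff00ff→engrave S341 F2679: (49.50,156.71) → (69.73,156.71) → (69.73,132.61) → (49.50,132.61) → (49.50,156.71) (closed)

G21
G90
G00 X8.90 Y164.04
M3 S341
G1 X45.42 Y28.48 F2679
G1 X87.84 Y136.15
G1 X26.15 Y162.72
M5
G00 X46.07 Y113.76
M3 S341
G1 X84.59 Y113.76 F2679
G1 X84.59 Y31.14
G1 X46.07 Y31.14
G1 X46.07 Y113.76
M5
G00 X49.50 Y156.71
M3 S341
G1 X69.73 Y156.71 F2679
G1 X69.73 Y132.61
G1 X49.50 Y132.61
G1 X49.50 Y156.71
M5
G00 X0.00 Y0.00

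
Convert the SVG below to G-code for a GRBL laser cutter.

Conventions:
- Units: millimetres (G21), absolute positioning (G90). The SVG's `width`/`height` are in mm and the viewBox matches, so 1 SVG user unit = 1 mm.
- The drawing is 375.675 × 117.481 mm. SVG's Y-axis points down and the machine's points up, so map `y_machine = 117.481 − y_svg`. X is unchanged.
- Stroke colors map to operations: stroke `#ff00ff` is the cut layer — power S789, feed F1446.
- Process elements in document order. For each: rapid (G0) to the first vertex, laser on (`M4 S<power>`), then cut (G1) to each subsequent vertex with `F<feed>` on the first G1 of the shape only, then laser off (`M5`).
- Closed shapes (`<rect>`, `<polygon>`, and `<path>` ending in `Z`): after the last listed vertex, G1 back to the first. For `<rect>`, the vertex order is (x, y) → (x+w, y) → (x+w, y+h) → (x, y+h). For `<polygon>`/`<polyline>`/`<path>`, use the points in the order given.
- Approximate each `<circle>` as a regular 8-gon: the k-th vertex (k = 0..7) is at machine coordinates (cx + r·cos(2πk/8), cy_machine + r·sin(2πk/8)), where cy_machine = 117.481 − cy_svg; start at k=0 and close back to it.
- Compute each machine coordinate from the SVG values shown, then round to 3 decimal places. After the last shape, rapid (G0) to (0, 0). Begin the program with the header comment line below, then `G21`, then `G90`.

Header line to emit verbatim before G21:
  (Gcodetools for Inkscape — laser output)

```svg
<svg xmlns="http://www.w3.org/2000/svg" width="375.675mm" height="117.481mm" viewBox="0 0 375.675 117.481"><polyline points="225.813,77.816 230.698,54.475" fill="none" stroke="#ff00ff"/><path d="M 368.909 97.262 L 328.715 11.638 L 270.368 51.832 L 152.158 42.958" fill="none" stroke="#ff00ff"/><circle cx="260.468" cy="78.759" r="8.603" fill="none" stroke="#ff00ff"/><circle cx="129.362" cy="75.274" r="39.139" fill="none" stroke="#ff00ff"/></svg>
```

1 u = 1 mm; y_m = 117.481 − y.

[1] `<polyline>` line segment, #ff00ff→cut S789 F1446: (225.813,39.665) → (230.698,63.006)

[2] `<path>` open polyline, #ff00ff→cut S789 F1446: (368.909,20.219) → (328.715,105.843) → (270.368,65.649) → (152.158,74.523)

[3] `<circle>` circle, #ff00ff→cut S789 F1446: (269.071,38.722) → (266.551,44.805) → (260.468,47.325) → (254.385,44.805) → (251.865,38.722) → (254.385,32.639) → (260.468,30.119) → (266.551,32.639) → (269.071,38.722) (closed)

[4] `<circle>` circle, #ff00ff→cut S789 F1446: (168.501,42.207) → (157.037,69.882) → (129.362,81.346) → (101.687,69.882) → (90.223,42.207) → (101.687,14.532) → (129.362,3.068) → (157.037,14.532) → (168.501,42.207) (closed)

(Gcodetools for Inkscape — laser output)
G21
G90
G0 X225.813 Y39.665
M4 S789
G1 X230.698 Y63.006 F1446
M5
G0 X368.909 Y20.219
M4 S789
G1 X328.715 Y105.843 F1446
G1 X270.368 Y65.649
G1 X152.158 Y74.523
M5
G0 X269.071 Y38.722
M4 S789
G1 X266.551 Y44.805 F1446
G1 X260.468 Y47.325
G1 X254.385 Y44.805
G1 X251.865 Y38.722
G1 X254.385 Y32.639
G1 X260.468 Y30.119
G1 X266.551 Y32.639
G1 X269.071 Y38.722
M5
G0 X168.501 Y42.207
M4 S789
G1 X157.037 Y69.882 F1446
G1 X129.362 Y81.346
G1 X101.687 Y69.882
G1 X90.223 Y42.207
G1 X101.687 Y14.532
G1 X129.362 Y3.068
G1 X157.037 Y14.532
G1 X168.501 Y42.207
M5
G0 X0.000 Y0.000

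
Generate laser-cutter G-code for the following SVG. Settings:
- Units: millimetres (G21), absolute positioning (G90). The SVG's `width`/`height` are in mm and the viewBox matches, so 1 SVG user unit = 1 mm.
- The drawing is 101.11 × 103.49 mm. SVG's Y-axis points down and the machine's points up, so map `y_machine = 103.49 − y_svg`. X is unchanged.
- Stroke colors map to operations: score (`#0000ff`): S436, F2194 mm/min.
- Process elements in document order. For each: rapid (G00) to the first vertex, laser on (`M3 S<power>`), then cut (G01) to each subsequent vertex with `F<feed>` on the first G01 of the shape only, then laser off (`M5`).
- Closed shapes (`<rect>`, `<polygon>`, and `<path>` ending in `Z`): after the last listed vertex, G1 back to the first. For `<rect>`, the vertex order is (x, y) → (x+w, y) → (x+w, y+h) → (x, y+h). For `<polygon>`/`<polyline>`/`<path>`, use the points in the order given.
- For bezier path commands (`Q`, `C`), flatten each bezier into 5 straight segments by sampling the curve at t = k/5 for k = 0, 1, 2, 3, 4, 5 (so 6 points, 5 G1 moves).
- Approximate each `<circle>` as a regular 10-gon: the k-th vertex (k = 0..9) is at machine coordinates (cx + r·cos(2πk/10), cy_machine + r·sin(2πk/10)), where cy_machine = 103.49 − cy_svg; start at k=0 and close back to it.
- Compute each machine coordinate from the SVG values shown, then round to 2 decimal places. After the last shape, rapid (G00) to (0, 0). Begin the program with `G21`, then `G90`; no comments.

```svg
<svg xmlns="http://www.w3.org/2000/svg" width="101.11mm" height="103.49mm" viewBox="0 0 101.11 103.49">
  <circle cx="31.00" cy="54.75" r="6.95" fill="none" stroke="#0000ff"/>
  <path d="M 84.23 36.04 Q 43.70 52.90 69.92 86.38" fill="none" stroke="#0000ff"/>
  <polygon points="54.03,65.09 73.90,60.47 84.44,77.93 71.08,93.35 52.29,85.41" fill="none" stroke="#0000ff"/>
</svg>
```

1 u = 1 mm; y_m = 103.49 − y.

[1] `<circle>` circle, #0000ff→score S436 F2194: (37.95,48.74) → (36.62,52.83) → (33.15,55.35) → (28.85,55.35) → (25.38,52.83) → (24.05,48.74) → (25.38,44.65) → (28.85,42.13) → (33.15,42.13) → (36.62,44.65) → (37.95,48.74) (closed)

[2] `<path>` quadratic bezier, #0000ff→score S436 F2194: (84.23,67.45) → (70.69,60.04) → (62.49,51.30) → (59.62,41.23) → (62.10,29.84) → (69.92,17.11)

[3] `<polygon>` regular polygon, #0000ff→score S436 F2194: (54.03,38.40) → (73.90,43.02) → (84.44,25.56) → (71.08,10.14) → (52.29,18.08) → (54.03,38.40) (closed)

G21
G90
G00 X37.95 Y48.74
M3 S436
G01 X36.62 Y52.83 F2194
G01 X33.15 Y55.35
G01 X28.85 Y55.35
G01 X25.38 Y52.83
G01 X24.05 Y48.74
G01 X25.38 Y44.65
G01 X28.85 Y42.13
G01 X33.15 Y42.13
G01 X36.62 Y44.65
G01 X37.95 Y48.74
M5
G00 X84.23 Y67.45
M3 S436
G01 X70.69 Y60.04 F2194
G01 X62.49 Y51.30
G01 X59.62 Y41.23
G01 X62.10 Y29.84
G01 X69.92 Y17.11
M5
G00 X54.03 Y38.40
M3 S436
G01 X73.90 Y43.02 F2194
G01 X84.44 Y25.56
G01 X71.08 Y10.14
G01 X52.29 Y18.08
G01 X54.03 Y38.40
M5
G00 X0.00 Y0.00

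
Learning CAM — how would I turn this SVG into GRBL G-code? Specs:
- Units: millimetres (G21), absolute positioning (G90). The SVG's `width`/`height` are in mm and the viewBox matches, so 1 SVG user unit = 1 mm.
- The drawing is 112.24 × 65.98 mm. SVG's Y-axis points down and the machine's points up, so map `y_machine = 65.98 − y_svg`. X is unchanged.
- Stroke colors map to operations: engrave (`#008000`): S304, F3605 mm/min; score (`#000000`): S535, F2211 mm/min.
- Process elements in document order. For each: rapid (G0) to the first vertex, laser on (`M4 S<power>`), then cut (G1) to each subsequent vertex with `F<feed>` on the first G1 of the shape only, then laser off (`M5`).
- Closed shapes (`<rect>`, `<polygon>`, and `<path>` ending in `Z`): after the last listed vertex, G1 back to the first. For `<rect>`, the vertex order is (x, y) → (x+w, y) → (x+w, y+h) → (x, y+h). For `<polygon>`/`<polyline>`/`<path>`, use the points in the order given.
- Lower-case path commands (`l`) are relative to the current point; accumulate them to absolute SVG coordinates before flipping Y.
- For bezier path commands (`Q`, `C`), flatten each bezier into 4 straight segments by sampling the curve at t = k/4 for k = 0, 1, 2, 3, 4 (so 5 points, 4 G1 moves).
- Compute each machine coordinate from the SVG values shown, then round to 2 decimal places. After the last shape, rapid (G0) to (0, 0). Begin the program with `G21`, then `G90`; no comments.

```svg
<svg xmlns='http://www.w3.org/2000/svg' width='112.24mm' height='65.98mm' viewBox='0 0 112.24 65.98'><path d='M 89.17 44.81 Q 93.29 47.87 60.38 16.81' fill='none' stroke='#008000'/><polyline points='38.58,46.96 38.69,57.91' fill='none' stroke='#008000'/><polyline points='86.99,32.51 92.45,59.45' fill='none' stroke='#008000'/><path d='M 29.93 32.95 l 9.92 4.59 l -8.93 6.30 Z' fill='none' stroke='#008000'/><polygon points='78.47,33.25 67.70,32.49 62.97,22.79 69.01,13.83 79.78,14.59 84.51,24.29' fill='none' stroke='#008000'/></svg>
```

1 u = 1 mm; y_m = 65.98 − y.

[1] `<path>` quadratic bezier, #008000→engrave S304 F3605: (89.17,21.17) → (88.92,21.77) → (84.03,26.64) → (74.52,35.77) → (60.38,49.17)

[2] `<polyline>` line segment, #008000→engrave S304 F3605: (38.58,19.02) → (38.69,8.07)

[3] `<polyline>` line segment, #008000→engrave S304 F3605: (86.99,33.47) → (92.45,6.53)

[4] `<path>` regular polygon, #008000→engrave S304 F3605: (29.93,33.03) → (39.85,28.44) → (30.92,22.14) → (29.93,33.03) (closed)

[5] `<polygon>` regular polygon, #008000→engrave S304 F3605: (78.47,32.73) → (67.70,33.49) → (62.97,43.19) → (69.01,52.15) → (79.78,51.39) → (84.51,41.69) → (78.47,32.73) (closed)

G21
G90
G0 X89.17 Y21.17
M4 S304
G1 X88.92 Y21.77 F3605
G1 X84.03 Y26.64
G1 X74.52 Y35.77
G1 X60.38 Y49.17
M5
G0 X38.58 Y19.02
M4 S304
G1 X38.69 Y8.07 F3605
M5
G0 X86.99 Y33.47
M4 S304
G1 X92.45 Y6.53 F3605
M5
G0 X29.93 Y33.03
M4 S304
G1 X39.85 Y28.44 F3605
G1 X30.92 Y22.14
G1 X29.93 Y33.03
M5
G0 X78.47 Y32.73
M4 S304
G1 X67.70 Y33.49 F3605
G1 X62.97 Y43.19
G1 X69.01 Y52.15
G1 X79.78 Y51.39
G1 X84.51 Y41.69
G1 X78.47 Y32.73
M5
G0 X0.00 Y0.00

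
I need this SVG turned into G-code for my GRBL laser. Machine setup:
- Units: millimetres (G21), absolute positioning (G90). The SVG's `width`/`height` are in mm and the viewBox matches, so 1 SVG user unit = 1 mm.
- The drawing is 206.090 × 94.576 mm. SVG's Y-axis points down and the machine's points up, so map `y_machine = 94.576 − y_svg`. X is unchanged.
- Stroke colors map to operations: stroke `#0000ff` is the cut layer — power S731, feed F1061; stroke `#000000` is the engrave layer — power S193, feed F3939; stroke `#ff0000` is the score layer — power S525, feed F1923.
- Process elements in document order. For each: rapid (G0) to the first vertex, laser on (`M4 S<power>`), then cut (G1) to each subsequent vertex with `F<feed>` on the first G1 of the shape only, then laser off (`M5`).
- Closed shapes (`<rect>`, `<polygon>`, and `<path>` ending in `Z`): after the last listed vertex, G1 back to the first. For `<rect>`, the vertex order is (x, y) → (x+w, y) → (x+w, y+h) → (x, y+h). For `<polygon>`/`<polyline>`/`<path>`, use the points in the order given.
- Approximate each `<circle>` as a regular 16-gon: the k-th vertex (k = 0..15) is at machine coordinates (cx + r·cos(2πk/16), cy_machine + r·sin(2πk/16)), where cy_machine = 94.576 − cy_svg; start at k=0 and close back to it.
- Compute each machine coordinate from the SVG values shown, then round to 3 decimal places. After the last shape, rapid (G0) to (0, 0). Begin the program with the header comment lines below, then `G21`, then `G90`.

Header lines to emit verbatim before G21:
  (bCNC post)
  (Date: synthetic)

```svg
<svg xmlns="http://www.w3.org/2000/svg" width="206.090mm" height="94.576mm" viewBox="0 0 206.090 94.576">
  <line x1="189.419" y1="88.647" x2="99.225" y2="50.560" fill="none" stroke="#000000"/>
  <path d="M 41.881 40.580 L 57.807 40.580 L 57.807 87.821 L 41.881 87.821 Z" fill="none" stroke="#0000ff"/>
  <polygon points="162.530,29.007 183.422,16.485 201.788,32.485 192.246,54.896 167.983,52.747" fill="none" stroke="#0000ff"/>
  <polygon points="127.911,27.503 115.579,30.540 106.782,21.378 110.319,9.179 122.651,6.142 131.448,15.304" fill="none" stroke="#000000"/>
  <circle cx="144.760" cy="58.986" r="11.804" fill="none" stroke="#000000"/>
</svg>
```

viewBox `0 0 206.090 94.576` with mm width/height → 1 unit = 1 mm. Flip: y_m = 94.576 − y_svg.

**Shape 1** — `<line>` line segment, stroke `#000000` → engrave (S193, F3939). Machine vertices: (189.419,5.929) → (99.225,44.016). Open path.

**Shape 2** — `<path>` rectangle, stroke `#0000ff` → cut (S731, F1061). Machine vertices: (41.881,53.996) → (57.807,53.996) → (57.807,6.755) → (41.881,6.755) → (41.881,53.996). Closed: final G1 returns to the first vertex.

**Shape 3** — `<polygon>` regular polygon, stroke `#0000ff` → cut (S731, F1061). Machine vertices: (162.530,65.569) → (183.422,78.091) → (201.788,62.091) → (192.246,39.680) → (167.983,41.829) → (162.530,65.569). Closed: final G1 returns to the first vertex.

**Shape 4** — `<polygon>` regular polygon, stroke `#000000` → engrave (S193, F3939). Machine vertices: (127.911,67.073) → (115.579,64.036) → (106.782,73.198) → (110.319,85.397) → (122.651,88.434) → (131.448,79.272) → (127.911,67.073). Closed: final G1 returns to the first vertex.

**Shape 5** — `<circle>` circle, stroke `#000000` → engrave (S193, F3939). Machine vertices: (156.564,35.590) → (155.665,40.107) → (153.107,43.937) → (149.277,46.495) → (144.760,47.394) → (140.243,46.495) → (136.413,43.937) → (133.855,40.107) → (132.956,35.590) → (133.855,31.073) → (136.413,27.243) → (140.243,24.685) → (144.760,23.786) → (149.277,24.685) → (153.107,27.243) → (155.665,31.073) → (156.564,35.590). Closed: final G1 returns to the first vertex.

(bCNC post)
(Date: synthetic)
G21
G90
G0 X189.419 Y5.929
M4 S193
G1 X99.225 Y44.016 F3939
M5
G0 X41.881 Y53.996
M4 S731
G1 X57.807 Y53.996 F1061
G1 X57.807 Y6.755
G1 X41.881 Y6.755
G1 X41.881 Y53.996
M5
G0 X162.530 Y65.569
M4 S731
G1 X183.422 Y78.091 F1061
G1 X201.788 Y62.091
G1 X192.246 Y39.680
G1 X167.983 Y41.829
G1 X162.530 Y65.569
M5
G0 X127.911 Y67.073
M4 S193
G1 X115.579 Y64.036 F3939
G1 X106.782 Y73.198
G1 X110.319 Y85.397
G1 X122.651 Y88.434
G1 X131.448 Y79.272
G1 X127.911 Y67.073
M5
G0 X156.564 Y35.590
M4 S193
G1 X155.665 Y40.107 F3939
G1 X153.107 Y43.937
G1 X149.277 Y46.495
G1 X144.760 Y47.394
G1 X140.243 Y46.495
G1 X136.413 Y43.937
G1 X133.855 Y40.107
G1 X132.956 Y35.590
G1 X133.855 Y31.073
G1 X136.413 Y27.243
G1 X140.243 Y24.685
G1 X144.760 Y23.786
G1 X149.277 Y24.685
G1 X153.107 Y27.243
G1 X155.665 Y31.073
G1 X156.564 Y35.590
M5
G0 X0.000 Y0.000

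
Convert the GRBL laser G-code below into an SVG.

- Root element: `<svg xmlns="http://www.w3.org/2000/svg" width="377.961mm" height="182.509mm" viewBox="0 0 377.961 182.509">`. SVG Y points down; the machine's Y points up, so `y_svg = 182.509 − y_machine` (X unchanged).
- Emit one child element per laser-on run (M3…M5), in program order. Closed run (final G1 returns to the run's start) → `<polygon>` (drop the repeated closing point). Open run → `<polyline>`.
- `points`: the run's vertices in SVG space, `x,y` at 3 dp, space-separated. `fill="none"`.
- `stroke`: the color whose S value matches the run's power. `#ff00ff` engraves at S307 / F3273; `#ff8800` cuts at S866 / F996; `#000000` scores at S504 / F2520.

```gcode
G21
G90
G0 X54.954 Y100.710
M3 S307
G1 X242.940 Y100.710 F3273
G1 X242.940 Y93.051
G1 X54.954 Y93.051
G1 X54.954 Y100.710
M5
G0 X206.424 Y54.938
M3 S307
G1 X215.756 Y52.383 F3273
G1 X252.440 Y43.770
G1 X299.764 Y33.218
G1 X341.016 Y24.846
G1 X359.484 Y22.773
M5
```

<svg xmlns="http://www.w3.org/2000/svg" width="377.961mm" height="182.509mm" viewBox="0 0 377.961 182.509">
  <polygon points="54.954,81.799 242.940,81.799 242.940,89.458 54.954,89.458" fill="none" stroke="#ff00ff"/>
  <polyline points="206.424,127.571 215.756,130.126 252.440,138.739 299.764,149.291 341.016,157.663 359.484,159.736" fill="none" stroke="#ff00ff"/>
</svg>

Each laser-on run becomes one SVG element. Flip Y back into SVG space with y_svg = 182.509 − y_machine. Every run uses S307, so all elements get stroke `#ff00ff` (engrave).

Run 1: The run returns to its start, so emit a `<polygon>` with points (Y-flipped): 54.954,81.799 242.940,81.799 242.940,89.458 54.954,89.458.

Run 2: The run is open, so emit a `<polyline>` with points (Y-flipped): 206.424,127.571 215.756,130.126 252.440,138.739 299.764,149.291 341.016,157.663 359.484,159.736.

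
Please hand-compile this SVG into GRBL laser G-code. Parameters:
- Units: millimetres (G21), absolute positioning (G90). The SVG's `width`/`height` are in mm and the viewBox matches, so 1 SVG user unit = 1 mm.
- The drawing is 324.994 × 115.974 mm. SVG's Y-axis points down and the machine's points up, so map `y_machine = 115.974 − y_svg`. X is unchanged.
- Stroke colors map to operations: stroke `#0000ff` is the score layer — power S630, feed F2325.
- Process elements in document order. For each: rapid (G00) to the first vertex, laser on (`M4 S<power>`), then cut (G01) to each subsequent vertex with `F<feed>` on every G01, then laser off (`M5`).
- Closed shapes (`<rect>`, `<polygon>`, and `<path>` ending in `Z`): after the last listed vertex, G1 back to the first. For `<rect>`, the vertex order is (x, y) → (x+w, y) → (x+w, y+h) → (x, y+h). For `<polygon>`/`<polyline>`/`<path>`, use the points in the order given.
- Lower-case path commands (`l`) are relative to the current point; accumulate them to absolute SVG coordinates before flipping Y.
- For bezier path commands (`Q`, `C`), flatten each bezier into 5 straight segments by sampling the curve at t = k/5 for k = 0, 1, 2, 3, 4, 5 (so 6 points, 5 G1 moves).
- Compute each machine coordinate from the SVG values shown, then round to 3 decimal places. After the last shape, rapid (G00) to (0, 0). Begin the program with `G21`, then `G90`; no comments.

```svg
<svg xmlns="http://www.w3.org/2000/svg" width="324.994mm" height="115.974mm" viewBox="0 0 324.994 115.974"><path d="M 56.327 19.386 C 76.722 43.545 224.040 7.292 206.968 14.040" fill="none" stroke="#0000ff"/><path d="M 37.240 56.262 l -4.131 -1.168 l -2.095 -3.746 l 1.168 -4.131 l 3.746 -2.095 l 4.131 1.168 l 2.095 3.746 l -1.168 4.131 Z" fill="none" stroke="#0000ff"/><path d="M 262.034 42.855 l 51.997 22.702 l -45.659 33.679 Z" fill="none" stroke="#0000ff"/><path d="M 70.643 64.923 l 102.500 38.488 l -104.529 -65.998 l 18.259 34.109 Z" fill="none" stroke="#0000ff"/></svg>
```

Since the viewBox matches the mm dimensions, user units are millimetres directly. The only transform is the Y-flip y_m = 115.974 − y_svg.

Shape 1 is a cubic bezier drawn with `<path>`. Its stroke #0000ff means score at S630, F2325. After flipping Y the toolpath is (56.327,96.588) → (81.464,88.515) → (123.080,89.977) → (167.191,96.010) → (199.815,101.650) → (206.968,101.934).

Shape 2 is a regular polygon drawn with `<path>`. Its stroke #0000ff means score at S630, F2325. After flipping Y the toolpath is (37.240,59.712) → (33.109,60.880) → (31.014,64.626) → (32.182,68.757) → (35.928,70.852) → (40.059,69.684) → (42.154,65.938) → (40.986,61.807) → (37.240,59.712), returning to the start.

Shape 3 is a regular polygon drawn with `<path>`. Its stroke #0000ff means score at S630, F2325. After flipping Y the toolpath is (262.034,73.119) → (314.031,50.417) → (268.372,16.738) → (262.034,73.119), returning to the start.

Shape 4 is a closed polygon drawn with `<path>`. Its stroke #0000ff means score at S630, F2325. After flipping Y the toolpath is (70.643,51.051) → (173.143,12.563) → (68.614,78.561) → (86.873,44.452) → (70.643,51.051), returning to the start.

G21
G90
G00 X56.327 Y96.588
M4 S630
G01 X81.464 Y88.515 F2325
G01 X123.080 Y89.977 F2325
G01 X167.191 Y96.010 F2325
G01 X199.815 Y101.650 F2325
G01 X206.968 Y101.934 F2325
M5
G00 X37.240 Y59.712
M4 S630
G01 X33.109 Y60.880 F2325
G01 X31.014 Y64.626 F2325
G01 X32.182 Y68.757 F2325
G01 X35.928 Y70.852 F2325
G01 X40.059 Y69.684 F2325
G01 X42.154 Y65.938 F2325
G01 X40.986 Y61.807 F2325
G01 X37.240 Y59.712 F2325
M5
G00 X262.034 Y73.119
M4 S630
G01 X314.031 Y50.417 F2325
G01 X268.372 Y16.738 F2325
G01 X262.034 Y73.119 F2325
M5
G00 X70.643 Y51.051
M4 S630
G01 X173.143 Y12.563 F2325
G01 X68.614 Y78.561 F2325
G01 X86.873 Y44.452 F2325
G01 X70.643 Y51.051 F2325
M5
G00 X0.000 Y0.000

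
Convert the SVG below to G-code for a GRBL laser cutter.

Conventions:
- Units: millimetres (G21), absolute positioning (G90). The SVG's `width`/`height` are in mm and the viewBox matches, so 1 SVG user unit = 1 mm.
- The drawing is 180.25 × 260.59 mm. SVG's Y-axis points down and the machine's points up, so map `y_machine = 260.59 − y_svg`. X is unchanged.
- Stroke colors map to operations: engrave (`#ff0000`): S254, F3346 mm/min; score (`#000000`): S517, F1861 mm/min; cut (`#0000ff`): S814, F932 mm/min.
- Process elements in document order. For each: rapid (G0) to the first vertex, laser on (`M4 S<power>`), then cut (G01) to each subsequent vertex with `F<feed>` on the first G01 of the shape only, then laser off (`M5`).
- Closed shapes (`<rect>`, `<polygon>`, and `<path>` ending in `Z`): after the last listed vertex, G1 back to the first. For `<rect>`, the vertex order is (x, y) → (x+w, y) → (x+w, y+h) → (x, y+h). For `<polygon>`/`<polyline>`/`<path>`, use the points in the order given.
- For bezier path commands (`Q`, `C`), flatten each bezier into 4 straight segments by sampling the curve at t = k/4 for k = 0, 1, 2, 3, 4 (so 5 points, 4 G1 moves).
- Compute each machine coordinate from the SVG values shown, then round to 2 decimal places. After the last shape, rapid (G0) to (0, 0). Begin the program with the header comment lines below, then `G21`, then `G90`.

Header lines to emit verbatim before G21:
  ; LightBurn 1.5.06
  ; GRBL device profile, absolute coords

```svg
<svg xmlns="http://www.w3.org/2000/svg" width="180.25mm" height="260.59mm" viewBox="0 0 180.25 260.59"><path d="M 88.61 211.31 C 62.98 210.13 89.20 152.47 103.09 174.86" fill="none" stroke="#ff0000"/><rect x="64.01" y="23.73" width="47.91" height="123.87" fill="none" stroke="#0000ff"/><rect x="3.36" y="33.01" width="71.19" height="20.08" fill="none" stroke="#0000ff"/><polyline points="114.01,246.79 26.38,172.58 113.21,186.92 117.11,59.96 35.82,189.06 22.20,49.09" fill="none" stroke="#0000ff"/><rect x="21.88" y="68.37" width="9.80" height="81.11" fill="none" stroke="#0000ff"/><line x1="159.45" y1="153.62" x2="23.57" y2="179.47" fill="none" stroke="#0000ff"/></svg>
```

; LightBurn 1.5.06
; GRBL device profile, absolute coords
G21
G90
G0 X88.61 Y49.28
M4 S254
G01 X78.11 Y58.62 F3346
G01 X81.03 Y76.34
G01 X91.36 Y89.65
G01 X103.09 Y85.73
M5
G0 X64.01 Y236.86
M4 S814
G01 X111.92 Y236.86 F932
G01 X111.92 Y112.99
G01 X64.01 Y112.99
G01 X64.01 Y236.86
M5
G0 X3.36 Y227.58
M4 S814
G01 X74.55 Y227.58 F932
G01 X74.55 Y207.50
G01 X3.36 Y207.50
G01 X3.36 Y227.58
M5
G0 X114.01 Y13.80
M4 S814
G01 X26.38 Y88.01 F932
G01 X113.21 Y73.67
G01 X117.11 Y200.63
G01 X35.82 Y71.53
G01 X22.20 Y211.50
M5
G0 X21.88 Y192.22
M4 S814
G01 X31.68 Y192.22 F932
G01 X31.68 Y111.11
G01 X21.88 Y111.11
G01 X21.88 Y192.22
M5
G0 X159.45 Y106.97
M4 S814
G01 X23.57 Y81.12 F932
M5
G0 X0.00 Y0.00

1 u = 1 mm; y_m = 260.59 − y.

[1] `<path>` cubic bezier, #ff0000→engrave S254 F3346: (88.61,49.28) → (78.11,58.62) → (81.03,76.34) → (91.36,89.65) → (103.09,85.73)

[2] `<rect>` rectangle, #0000ff→cut S814 F932: (64.01,236.86) → (111.92,236.86) → (111.92,112.99) → (64.01,112.99) → (64.01,236.86) (closed)

[3] `<rect>` rectangle, #0000ff→cut S814 F932: (3.36,227.58) → (74.55,227.58) → (74.55,207.50) → (3.36,207.50) → (3.36,227.58) (closed)

[4] `<polyline>` open polyline, #0000ff→cut S814 F932: (114.01,13.80) → (26.38,88.01) → (113.21,73.67) → (117.11,200.63) → (35.82,71.53) → (22.20,211.50)

[5] `<rect>` rectangle, #0000ff→cut S814 F932: (21.88,192.22) → (31.68,192.22) → (31.68,111.11) → (21.88,111.11) → (21.88,192.22) (closed)

[6] `<line>` line segment, #0000ff→cut S814 F932: (159.45,106.97) → (23.57,81.12)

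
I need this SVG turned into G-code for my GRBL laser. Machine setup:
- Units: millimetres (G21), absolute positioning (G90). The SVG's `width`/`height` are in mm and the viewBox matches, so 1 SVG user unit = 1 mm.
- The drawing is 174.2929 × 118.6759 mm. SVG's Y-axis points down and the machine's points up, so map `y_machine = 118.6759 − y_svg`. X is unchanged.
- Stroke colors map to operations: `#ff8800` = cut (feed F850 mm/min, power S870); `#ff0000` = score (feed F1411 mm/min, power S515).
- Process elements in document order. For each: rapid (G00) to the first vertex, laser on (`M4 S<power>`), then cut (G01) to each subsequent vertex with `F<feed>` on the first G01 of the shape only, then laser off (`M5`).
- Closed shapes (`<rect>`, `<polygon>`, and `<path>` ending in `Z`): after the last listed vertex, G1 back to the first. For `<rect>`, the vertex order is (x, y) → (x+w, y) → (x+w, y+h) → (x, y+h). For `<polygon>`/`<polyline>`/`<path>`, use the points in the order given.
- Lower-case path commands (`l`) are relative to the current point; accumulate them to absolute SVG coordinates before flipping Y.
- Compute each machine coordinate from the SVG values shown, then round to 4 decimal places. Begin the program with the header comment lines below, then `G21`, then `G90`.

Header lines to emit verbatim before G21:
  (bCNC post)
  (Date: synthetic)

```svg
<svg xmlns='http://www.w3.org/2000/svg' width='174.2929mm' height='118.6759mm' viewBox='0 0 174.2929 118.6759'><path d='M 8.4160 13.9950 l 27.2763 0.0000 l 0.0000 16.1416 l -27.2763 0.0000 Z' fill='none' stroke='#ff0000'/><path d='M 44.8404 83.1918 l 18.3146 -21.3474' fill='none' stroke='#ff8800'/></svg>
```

1 u = 1 mm; y_m = 118.6759 − y.

[1] `<path>` rectangle, #ff0000→score S515 F1411: (8.4160,104.6809) → (35.6923,104.6809) → (35.6923,88.5393) → (8.4160,88.5393) → (8.4160,104.6809) (closed)

[2] `<path>` line segment, #ff8800→cut S870 F850: (44.8404,35.4841) → (63.1550,56.8315)

(bCNC post)
(Date: synthetic)
G21
G90
G00 X8.4160 Y104.6809
M4 S515
G01 X35.6923 Y104.6809 F1411
G01 X35.6923 Y88.5393
G01 X8.4160 Y88.5393
G01 X8.4160 Y104.6809
M5
G00 X44.8404 Y35.4841
M4 S870
G01 X63.1550 Y56.8315 F850
M5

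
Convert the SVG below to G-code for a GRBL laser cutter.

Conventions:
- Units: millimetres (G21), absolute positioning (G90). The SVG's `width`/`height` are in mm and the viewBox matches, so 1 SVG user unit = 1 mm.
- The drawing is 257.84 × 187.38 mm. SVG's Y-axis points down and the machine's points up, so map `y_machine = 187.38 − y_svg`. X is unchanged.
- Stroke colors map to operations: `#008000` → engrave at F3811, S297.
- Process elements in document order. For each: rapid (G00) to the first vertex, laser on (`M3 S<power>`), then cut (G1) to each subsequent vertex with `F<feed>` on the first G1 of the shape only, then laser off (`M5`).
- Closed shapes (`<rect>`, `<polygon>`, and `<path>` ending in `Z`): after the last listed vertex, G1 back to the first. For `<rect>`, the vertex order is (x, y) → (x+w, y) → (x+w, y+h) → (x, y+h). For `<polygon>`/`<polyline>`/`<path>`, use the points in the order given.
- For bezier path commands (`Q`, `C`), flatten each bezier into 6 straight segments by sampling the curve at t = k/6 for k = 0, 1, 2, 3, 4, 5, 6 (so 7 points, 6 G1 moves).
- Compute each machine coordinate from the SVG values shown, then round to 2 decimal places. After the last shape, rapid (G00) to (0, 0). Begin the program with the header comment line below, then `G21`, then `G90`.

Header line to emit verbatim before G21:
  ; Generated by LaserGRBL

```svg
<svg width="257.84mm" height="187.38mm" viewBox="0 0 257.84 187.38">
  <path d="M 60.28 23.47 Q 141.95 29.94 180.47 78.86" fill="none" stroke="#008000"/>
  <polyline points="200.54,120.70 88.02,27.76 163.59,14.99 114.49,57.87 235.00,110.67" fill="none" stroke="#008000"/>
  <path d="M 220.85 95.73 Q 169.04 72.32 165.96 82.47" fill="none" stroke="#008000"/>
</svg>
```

; Generated by LaserGRBL
G21
G90
G00 X60.28 Y163.91
M3 S297
G1 X86.30 Y160.57 F3811
G1 X109.93 Y154.88
G1 X131.16 Y146.83
G1 X150.00 Y136.42
G1 X166.43 Y123.65
G1 X180.47 Y108.52
M5
G00 X200.54 Y66.68
M3 S297
G1 X88.02 Y159.62 F3811
G1 X163.59 Y172.39
G1 X114.49 Y129.51
G1 X235.00 Y76.71
M5
G00 X220.85 Y91.65
M3 S297
G1 X204.93 Y98.52 F3811
G1 X191.72 Y103.53
G1 X181.22 Y106.67
G1 X173.43 Y107.95
G1 X168.34 Y107.36
G1 X165.96 Y104.91
M5
G00 X0.00 Y0.00

viewBox `0 0 257.84 187.38` with mm width/height → 1 unit = 1 mm. Flip: y_m = 187.38 − y_svg.

**Shape 1** — `<path>` quadratic bezier, stroke `#008000` → engrave (S297, F3811). Control points (SVG): P0=(60.28,23.47), P1=(141.95,29.94), P2=(180.47,78.86); sampled at t=k/6. Machine vertices: (60.28,163.91) → (86.30,160.57) → (109.93,154.88) → (131.16,146.83) → (150.00,136.42) → (166.43,123.65) → (180.47,108.52). Open path.

**Shape 2** — `<polyline>` open polyline, stroke `#008000` → engrave (S297, F3811). Machine vertices: (200.54,66.68) → (88.02,159.62) → (163.59,172.39) → (114.49,129.51) → (235.00,76.71). Open path.

**Shape 3** — `<path>` quadratic bezier, stroke `#008000` → engrave (S297, F3811). Control points (SVG): P0=(220.85,95.73), P1=(169.04,72.32), P2=(165.96,82.47); sampled at t=k/6. Machine vertices: (220.85,91.65) → (204.93,98.52) → (191.72,103.53) → (181.22,106.67) → (173.43,107.95) → (168.34,107.36) → (165.96,104.91). Open path.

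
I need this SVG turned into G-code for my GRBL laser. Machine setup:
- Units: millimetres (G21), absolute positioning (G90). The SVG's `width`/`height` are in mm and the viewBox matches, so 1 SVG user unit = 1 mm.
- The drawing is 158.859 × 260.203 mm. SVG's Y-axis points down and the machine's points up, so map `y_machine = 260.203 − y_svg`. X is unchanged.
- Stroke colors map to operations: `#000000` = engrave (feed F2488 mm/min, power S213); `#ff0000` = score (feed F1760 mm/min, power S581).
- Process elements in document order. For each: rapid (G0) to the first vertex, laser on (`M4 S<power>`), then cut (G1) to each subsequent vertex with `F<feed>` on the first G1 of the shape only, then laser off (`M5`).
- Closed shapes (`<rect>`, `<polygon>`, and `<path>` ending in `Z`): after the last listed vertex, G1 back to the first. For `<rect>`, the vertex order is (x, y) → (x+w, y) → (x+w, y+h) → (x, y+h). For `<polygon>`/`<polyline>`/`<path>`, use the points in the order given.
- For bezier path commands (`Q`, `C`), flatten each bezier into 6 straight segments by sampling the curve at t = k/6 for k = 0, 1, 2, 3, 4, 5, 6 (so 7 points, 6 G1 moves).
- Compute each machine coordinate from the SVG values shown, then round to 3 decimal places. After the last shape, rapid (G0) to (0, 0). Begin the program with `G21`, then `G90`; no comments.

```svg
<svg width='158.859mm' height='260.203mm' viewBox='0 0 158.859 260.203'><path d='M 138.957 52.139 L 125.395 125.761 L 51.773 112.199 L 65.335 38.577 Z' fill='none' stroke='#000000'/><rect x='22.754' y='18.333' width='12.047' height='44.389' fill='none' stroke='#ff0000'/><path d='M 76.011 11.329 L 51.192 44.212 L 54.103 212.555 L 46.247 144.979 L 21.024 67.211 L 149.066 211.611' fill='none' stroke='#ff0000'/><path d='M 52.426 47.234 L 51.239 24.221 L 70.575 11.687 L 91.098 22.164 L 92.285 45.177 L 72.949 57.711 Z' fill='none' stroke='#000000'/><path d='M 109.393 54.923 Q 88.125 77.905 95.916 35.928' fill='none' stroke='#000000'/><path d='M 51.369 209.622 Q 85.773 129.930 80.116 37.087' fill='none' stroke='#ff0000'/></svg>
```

1 u = 1 mm; y_m = 260.203 − y.

[1] `<path>` regular polygon, #000000→engrave S213 F2488: (138.957,208.064) → (125.395,134.442) → (51.773,148.004) → (65.335,221.626) → (138.957,208.064) (closed)

[2] `<rect>` rectangle, #ff0000→score S581 F1760: (22.754,241.870) → (34.801,241.870) → (34.801,197.481) → (22.754,197.481) → (22.754,241.870) (closed)

[3] `<path>` open polyline, #ff0000→score S581 F1760: (76.011,248.874) → (51.192,215.991) → (54.103,47.648) → (46.247,115.224) → (21.024,192.992) → (149.066,48.592)

[4] `<path>` regular polygon, #000000→engrave S213 F2488: (52.426,212.969) → (51.239,235.982) → (70.575,248.516) → (91.098,238.039) → (92.285,215.026) → (72.949,202.492) → (52.426,212.969) (closed)

[5] `<path>` quadratic bezier, #000000→engrave S213 F2488: (109.393,205.280) → (103.111,199.424) → (98.443,197.176) → (95.390,198.538) → (93.951,203.508) → (94.126,212.087) → (95.916,224.275)

[6] `<path>` quadratic bezier, #ff0000→score S581 F1760: (51.369,50.581) → (61.724,77.510) → (69.854,105.170) → (75.758,133.561) → (79.436,162.682) → (80.889,192.534) → (80.116,223.116)

G21
G90
G0 X138.957 Y208.064
M4 S213
G1 X125.395 Y134.442 F2488
G1 X51.773 Y148.004
G1 X65.335 Y221.626
G1 X138.957 Y208.064
M5
G0 X22.754 Y241.870
M4 S581
G1 X34.801 Y241.870 F1760
G1 X34.801 Y197.481
G1 X22.754 Y197.481
G1 X22.754 Y241.870
M5
G0 X76.011 Y248.874
M4 S581
G1 X51.192 Y215.991 F1760
G1 X54.103 Y47.648
G1 X46.247 Y115.224
G1 X21.024 Y192.992
G1 X149.066 Y48.592
M5
G0 X52.426 Y212.969
M4 S213
G1 X51.239 Y235.982 F2488
G1 X70.575 Y248.516
G1 X91.098 Y238.039
G1 X92.285 Y215.026
G1 X72.949 Y202.492
G1 X52.426 Y212.969
M5
G0 X109.393 Y205.280
M4 S213
G1 X103.111 Y199.424 F2488
G1 X98.443 Y197.176
G1 X95.390 Y198.538
G1 X93.951 Y203.508
G1 X94.126 Y212.087
G1 X95.916 Y224.275
M5
G0 X51.369 Y50.581
M4 S581
G1 X61.724 Y77.510 F1760
G1 X69.854 Y105.170
G1 X75.758 Y133.561
G1 X79.436 Y162.682
G1 X80.889 Y192.534
G1 X80.116 Y223.116
M5
G0 X0.000 Y0.000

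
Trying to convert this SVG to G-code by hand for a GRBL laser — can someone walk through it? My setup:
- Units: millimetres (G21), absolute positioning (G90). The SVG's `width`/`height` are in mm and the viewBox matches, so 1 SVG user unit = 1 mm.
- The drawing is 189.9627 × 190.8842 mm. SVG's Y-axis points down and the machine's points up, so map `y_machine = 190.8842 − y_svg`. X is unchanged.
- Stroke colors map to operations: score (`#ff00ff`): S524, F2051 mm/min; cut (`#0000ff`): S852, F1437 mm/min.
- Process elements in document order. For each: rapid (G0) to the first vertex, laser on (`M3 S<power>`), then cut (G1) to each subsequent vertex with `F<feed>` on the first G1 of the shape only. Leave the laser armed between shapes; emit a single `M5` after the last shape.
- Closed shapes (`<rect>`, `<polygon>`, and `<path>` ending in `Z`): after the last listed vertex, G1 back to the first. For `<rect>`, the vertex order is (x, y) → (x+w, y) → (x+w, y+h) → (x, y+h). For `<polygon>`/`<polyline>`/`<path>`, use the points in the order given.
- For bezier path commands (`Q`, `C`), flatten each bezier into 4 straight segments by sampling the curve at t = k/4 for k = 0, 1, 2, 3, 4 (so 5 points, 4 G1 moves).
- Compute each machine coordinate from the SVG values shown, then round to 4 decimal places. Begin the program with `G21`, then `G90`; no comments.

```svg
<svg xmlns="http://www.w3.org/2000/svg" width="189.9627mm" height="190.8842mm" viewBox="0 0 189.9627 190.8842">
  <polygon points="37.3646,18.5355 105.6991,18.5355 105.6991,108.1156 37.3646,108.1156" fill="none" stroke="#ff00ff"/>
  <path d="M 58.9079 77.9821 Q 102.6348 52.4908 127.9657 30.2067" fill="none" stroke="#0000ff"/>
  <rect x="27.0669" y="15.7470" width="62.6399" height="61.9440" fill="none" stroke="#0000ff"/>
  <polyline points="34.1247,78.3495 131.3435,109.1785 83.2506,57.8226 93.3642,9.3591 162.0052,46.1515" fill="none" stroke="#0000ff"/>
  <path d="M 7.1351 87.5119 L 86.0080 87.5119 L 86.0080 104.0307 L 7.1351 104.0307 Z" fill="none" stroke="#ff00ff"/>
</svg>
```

G21
G90
G0 X37.3646 Y172.3487
M3 S524
G1 X105.6991 Y172.3487 F2051
G1 X105.6991 Y82.7686
G1 X37.3646 Y82.7686
G1 X37.3646 Y172.3487
G0 X58.9079 Y112.9021
M3 S852
G1 X79.6216 Y125.4473 F1437
G1 X98.0358 Y137.5916
G1 X114.1505 Y149.3350
G1 X127.9657 Y160.6775
G0 X27.0669 Y175.1372
M3 S852
G1 X89.7068 Y175.1372 F1437
G1 X89.7068 Y113.1932
G1 X27.0669 Y113.1932
G1 X27.0669 Y175.1372
G0 X34.1247 Y112.5347
M3 S852
G1 X131.3435 Y81.7057 F1437
G1 X83.2506 Y133.0616
G1 X93.3642 Y181.5251
G1 X162.0052 Y144.7327
G0 X7.1351 Y103.3723
M3 S524
G1 X86.0080 Y103.3723 F2051
G1 X86.0080 Y86.8535
G1 X7.1351 Y86.8535
G1 X7.1351 Y103.3723
M5

1 u = 1 mm; y_m = 190.8842 − y.

[1] `<polygon>` rectangle, #ff00ff→score S524 F2051: (37.3646,172.3487) → (105.6991,172.3487) → (105.6991,82.7686) → (37.3646,82.7686) → (37.3646,172.3487) (closed)

[2] `<path>` quadratic bezier, #0000ff→cut S852 F1437: (58.9079,112.9021) → (79.6216,125.4473) → (98.0358,137.5916) → (114.1505,149.3350) → (127.9657,160.6775)

[3] `<rect>` rectangle, #0000ff→cut S852 F1437: (27.0669,175.1372) → (89.7068,175.1372) → (89.7068,113.1932) → (27.0669,113.1932) → (27.0669,175.1372) (closed)

[4] `<polyline>` open polyline, #0000ff→cut S852 F1437: (34.1247,112.5347) → (131.3435,81.7057) → (83.2506,133.0616) → (93.3642,181.5251) → (162.0052,144.7327)

[5] `<path>` rectangle, #ff00ff→score S524 F2051: (7.1351,103.3723) → (86.0080,103.3723) → (86.0080,86.8535) → (7.1351,86.8535) → (7.1351,103.3723) (closed)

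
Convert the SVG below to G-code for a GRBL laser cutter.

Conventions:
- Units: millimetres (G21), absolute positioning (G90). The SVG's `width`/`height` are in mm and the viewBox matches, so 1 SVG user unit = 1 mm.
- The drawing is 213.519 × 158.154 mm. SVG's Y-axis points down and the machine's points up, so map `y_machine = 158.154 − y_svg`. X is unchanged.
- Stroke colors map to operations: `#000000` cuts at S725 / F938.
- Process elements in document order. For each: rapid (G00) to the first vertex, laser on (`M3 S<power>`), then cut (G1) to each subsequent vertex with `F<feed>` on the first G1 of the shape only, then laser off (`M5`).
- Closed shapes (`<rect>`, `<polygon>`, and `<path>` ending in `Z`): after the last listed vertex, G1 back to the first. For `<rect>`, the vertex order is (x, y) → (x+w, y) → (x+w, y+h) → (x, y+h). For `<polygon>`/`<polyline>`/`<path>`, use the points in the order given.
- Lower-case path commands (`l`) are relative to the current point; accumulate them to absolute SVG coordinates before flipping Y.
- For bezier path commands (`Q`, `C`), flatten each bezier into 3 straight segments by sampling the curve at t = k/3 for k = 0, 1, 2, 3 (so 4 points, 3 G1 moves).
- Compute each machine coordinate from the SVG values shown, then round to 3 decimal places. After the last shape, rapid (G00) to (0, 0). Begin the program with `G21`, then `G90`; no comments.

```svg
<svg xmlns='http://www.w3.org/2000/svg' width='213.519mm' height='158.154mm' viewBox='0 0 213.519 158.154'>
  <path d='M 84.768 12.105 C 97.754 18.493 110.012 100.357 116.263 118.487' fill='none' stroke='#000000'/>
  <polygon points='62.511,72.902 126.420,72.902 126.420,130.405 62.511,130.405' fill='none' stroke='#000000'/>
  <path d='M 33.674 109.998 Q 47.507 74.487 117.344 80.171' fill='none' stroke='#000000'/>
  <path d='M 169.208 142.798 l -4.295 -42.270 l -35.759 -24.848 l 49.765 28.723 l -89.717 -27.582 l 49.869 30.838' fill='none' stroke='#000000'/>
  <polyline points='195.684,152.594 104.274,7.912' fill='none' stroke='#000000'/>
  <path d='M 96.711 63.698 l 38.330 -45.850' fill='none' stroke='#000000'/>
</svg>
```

G21
G90
G00 X84.768 Y146.049
M3 S725
G1 X97.316 Y119.658 F938
G1 X108.205 Y73.886
G1 X116.263 Y39.667
M5
G00 X62.511 Y85.252
M3 S725
G1 X126.420 Y85.252 F938
G1 X126.420 Y27.749
G1 X62.511 Y27.749
G1 X62.511 Y85.252
M5
G00 X33.674 Y48.156
M3 S725
G1 X49.119 Y67.253 F938
G1 X77.009 Y77.195
G1 X117.344 Y77.983
M5
G00 X169.208 Y15.356
M3 S725
G1 X164.913 Y57.626 F938
G1 X129.154 Y82.474
G1 X178.919 Y53.751
G1 X89.202 Y81.333
G1 X139.071 Y50.495
M5
G00 X195.684 Y5.560
M3 S725
G1 X104.274 Y150.242 F938
M5
G00 X96.711 Y94.456
M3 S725
G1 X135.041 Y140.306 F938
M5
G00 X0.000 Y0.000

Since the viewBox matches the mm dimensions, user units are millimetres directly. The only transform is the Y-flip y_m = 158.154 − y_svg.

Shape 1 is a cubic bezier drawn with `<path>`. Its stroke #000000 means cut at S725, F938. After flipping Y the toolpath is (84.768,146.049) → (97.316,119.658) → (108.205,73.886) → (116.263,39.667).

Shape 2 is a rectangle drawn with `<polygon>`. Its stroke #000000 means cut at S725, F938. After flipping Y the toolpath is (62.511,85.252) → (126.420,85.252) → (126.420,27.749) → (62.511,27.749) → (62.511,85.252), returning to the start.

Shape 3 is a quadratic bezier drawn with `<path>`. Its stroke #000000 means cut at S725, F938. After flipping Y the toolpath is (33.674,48.156) → (49.119,67.253) → (77.009,77.195) → (117.344,77.983).

Shape 4 is a open polyline drawn with `<path>`. Its stroke #000000 means cut at S725, F938. After flipping Y the toolpath is (169.208,15.356) → (164.913,57.626) → (129.154,82.474) → (178.919,53.751) → (89.202,81.333) → (139.071,50.495).

Shape 5 is a line segment drawn with `<polyline>`. Its stroke #000000 means cut at S725, F938. After flipping Y the toolpath is (195.684,5.560) → (104.274,150.242).

Shape 6 is a line segment drawn with `<path>`. Its stroke #000000 means cut at S725, F938. After flipping Y the toolpath is (96.711,94.456) → (135.041,140.306).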